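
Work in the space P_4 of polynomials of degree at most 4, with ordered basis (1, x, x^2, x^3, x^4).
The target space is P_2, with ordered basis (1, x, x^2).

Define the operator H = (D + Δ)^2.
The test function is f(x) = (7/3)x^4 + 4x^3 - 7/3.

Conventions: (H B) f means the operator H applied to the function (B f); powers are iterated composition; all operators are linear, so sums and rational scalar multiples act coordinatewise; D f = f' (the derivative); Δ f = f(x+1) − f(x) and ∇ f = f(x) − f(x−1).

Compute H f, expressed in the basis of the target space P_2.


the result is g(x) = 112x^2 + 208x + 298/3

D f = (28/3)x^3 + 12x^2
Δ f = (28/3)x^3 + 26x^2 + (64/3)x + 19/3
(D + Δ) f = (56/3)x^3 + 38x^2 + (64/3)x + 19/3
D (D + Δ) f = 56x^2 + 76x + 64/3
Δ (D + Δ) f = 56x^2 + 132x + 78
(D + Δ) (D + Δ) f = 112x^2 + 208x + 298/3


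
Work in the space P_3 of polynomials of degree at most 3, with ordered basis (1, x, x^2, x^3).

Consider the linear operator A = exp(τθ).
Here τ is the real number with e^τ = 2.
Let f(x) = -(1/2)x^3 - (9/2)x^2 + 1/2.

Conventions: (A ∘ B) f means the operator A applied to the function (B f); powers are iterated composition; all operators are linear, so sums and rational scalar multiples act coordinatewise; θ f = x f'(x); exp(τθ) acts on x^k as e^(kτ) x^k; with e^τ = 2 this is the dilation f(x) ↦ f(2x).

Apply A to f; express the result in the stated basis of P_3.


the image equals g(x) = -4x^3 - 18x^2 + 1/2

exp(τθ) x^k = e^(kτ) x^k; with e^τ = 2 this sends x^k to 2^k x^k
x^2 ↦ 4 x^2
x^3 ↦ 8 x^3
applying this coordinatewise to f: exp(τθ) f = -4x^3 - 18x^2 + 1/2


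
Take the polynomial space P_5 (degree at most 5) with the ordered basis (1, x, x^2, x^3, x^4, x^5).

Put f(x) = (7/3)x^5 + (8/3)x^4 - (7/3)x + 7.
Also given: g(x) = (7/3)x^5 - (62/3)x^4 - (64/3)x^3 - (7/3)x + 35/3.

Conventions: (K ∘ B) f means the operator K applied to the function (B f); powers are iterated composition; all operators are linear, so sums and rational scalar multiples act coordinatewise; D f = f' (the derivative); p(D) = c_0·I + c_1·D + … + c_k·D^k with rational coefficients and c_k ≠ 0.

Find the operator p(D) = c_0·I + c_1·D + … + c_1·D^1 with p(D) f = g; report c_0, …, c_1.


D^0 f = (7/3)x^5 + (8/3)x^4 - (7/3)x + 7
D^1 f = (35/3)x^4 + (32/3)x^3 - 7/3
matching coefficients of g against c_0 f + c_1 Df + … from the top degree down determines the c_i
solution: c_0 = 1, c_1 = -2

p(D) = I − 2·D, i.e. c_0 = 1, c_1 = -2


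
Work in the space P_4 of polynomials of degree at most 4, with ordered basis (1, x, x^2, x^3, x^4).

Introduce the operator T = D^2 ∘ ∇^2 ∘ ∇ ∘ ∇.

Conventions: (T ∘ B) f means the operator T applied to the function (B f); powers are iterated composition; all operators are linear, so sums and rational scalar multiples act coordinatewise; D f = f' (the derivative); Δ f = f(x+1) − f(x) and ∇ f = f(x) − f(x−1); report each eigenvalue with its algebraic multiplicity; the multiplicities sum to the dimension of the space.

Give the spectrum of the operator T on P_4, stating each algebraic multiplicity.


image of 1: 0
image of x: 0
image of x^2: 0
image of x^3: 0
image of x^4: 0
the matrix is upper triangular; its diagonal is (0, 0, 0, 0, 0)
for a triangular matrix the eigenvalues are the diagonal entries, with algebraic multiplicity their repetition count

λ = 0 (multiplicity 5)


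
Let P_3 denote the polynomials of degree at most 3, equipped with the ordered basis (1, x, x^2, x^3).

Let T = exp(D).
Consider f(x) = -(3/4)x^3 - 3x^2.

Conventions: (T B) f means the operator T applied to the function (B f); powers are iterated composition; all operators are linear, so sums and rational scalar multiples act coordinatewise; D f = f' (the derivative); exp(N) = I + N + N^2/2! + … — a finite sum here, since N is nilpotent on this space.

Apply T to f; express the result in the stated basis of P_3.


order-1 term: -(9/4)x^2 - 6x
order-2 term: -(9/4)x - 3
order-3 term: -3/4
the series for exp(D) f terminates at order 3
exp(D) f = -(3/4)x^3 - (21/4)x^2 - (33/4)x - 15/4

the result is g(x) = -(3/4)x^3 - (21/4)x^2 - (33/4)x - 15/4


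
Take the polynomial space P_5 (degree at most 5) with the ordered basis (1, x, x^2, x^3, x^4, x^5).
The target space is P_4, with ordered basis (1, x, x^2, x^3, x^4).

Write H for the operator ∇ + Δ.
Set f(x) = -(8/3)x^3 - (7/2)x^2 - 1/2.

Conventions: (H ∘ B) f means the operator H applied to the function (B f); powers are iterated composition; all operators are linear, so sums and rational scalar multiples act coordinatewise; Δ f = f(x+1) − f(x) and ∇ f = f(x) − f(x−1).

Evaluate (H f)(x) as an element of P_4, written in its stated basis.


g(x) = -16x^2 - 14x - 16/3

∇ f = -8x^2 + x + 5/6
Δ f = -8x^2 - 15x - 37/6
(∇ + Δ) f = -16x^2 - 14x - 16/3


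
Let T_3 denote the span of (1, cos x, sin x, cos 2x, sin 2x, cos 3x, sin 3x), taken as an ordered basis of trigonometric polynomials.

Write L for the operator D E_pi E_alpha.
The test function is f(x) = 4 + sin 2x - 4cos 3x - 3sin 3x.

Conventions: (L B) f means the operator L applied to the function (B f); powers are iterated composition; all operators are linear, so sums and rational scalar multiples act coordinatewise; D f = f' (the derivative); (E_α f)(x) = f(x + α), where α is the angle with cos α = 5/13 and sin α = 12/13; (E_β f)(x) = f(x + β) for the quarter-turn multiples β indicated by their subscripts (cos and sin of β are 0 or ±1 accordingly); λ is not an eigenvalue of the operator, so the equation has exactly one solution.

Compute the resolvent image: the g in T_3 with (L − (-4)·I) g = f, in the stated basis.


g(x) = 1 + (119/730)cos 2x + (109/365)sin 2x - (6901/35053)cos 3x - (43332/35053)sin 3x

write g with unknown coordinates in the stated basis and equate coefficients in (L − (-4)·I) g = f
solving from the highest basis element down gives g = 1 + (119/730)cos 2x + (109/365)sin 2x - (6901/35053)cos 3x - (43332/35053)sin 3x
check: L g = -(238/365)cos 2x - (71/365)sin 2x - (112608/35053)cos 3x + (68169/35053)sin 3x
so L g − (-4)·g = 4 + sin 2x - 4cos 3x - 3sin 3x = f ✓


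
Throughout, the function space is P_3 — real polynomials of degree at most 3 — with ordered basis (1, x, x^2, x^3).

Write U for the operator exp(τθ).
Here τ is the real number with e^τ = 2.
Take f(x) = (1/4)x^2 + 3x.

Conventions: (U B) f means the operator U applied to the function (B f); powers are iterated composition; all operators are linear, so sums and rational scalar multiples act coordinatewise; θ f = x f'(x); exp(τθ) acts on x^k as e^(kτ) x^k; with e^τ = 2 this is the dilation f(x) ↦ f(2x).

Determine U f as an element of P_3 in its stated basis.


the image equals g(x) = x^2 + 6x

exp(τθ) x^k = e^(kτ) x^k; with e^τ = 2 this sends x^k to 2^k x^k
x ↦ 2 x
x^2 ↦ 4 x^2
applying this coordinatewise to f: exp(τθ) f = x^2 + 6x


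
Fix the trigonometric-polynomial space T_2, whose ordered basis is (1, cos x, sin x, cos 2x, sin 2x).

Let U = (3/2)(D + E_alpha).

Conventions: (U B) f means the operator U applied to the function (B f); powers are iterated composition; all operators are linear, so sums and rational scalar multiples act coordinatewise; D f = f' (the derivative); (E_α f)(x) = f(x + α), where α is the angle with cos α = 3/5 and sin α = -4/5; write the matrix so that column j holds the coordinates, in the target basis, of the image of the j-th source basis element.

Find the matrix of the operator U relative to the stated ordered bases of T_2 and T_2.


image of 1: 3/2
image of cos x: (9/10)cos x - (3/10)sin x
image of sin x: (3/10)cos x + (9/10)sin x
image of cos 2x: -(21/50)cos 2x - (39/25)sin 2x
image of sin 2x: (39/25)cos 2x - (21/50)sin 2x
each image's coordinates form column j of the matrix

the matrix is [[3/2, 0, 0, 0, 0]; [0, 9/10, 3/10, 0, 0]; [0, -3/10, 9/10, 0, 0]; [0, 0, 0, -21/50, 39/25]; [0, 0, 0, -39/25, -21/50]] (rows listed top to bottom)


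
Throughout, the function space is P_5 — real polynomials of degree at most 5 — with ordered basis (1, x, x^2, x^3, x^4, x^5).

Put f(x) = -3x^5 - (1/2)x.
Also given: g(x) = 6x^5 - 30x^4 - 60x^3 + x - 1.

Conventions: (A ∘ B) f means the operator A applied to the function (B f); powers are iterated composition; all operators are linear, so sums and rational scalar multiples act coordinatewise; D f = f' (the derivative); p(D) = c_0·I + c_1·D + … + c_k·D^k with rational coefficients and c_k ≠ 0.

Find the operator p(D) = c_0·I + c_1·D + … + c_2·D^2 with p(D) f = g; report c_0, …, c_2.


c_0 = -2, c_1 = 2, c_2 = 1

D^0 f = -3x^5 - (1/2)x
D^1 f = -15x^4 - 1/2
D^2 f = -60x^3
matching coefficients of g against c_0 f + c_1 Df + … from the top degree down determines the c_i
solution: c_0 = -2, c_1 = 2, c_2 = 1


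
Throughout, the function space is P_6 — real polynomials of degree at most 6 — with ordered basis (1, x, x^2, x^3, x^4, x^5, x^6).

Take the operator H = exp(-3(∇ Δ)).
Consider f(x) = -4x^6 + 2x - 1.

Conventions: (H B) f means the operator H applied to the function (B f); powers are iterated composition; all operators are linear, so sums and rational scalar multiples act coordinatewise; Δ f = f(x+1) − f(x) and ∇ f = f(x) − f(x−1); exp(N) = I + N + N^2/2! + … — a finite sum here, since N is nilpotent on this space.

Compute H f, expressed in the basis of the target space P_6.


order-1 term: 360x^4 + 360x^2 + 24
order-2 term: -6480x^2 - 2160
order-3 term: 12960
the series for exp(-3(∇ Δ)) f terminates at order 3
exp(-3(∇ Δ)) f = -4x^6 + 360x^4 - 6120x^2 + 2x + 10823

the image equals g(x) = -4x^6 + 360x^4 - 6120x^2 + 2x + 10823


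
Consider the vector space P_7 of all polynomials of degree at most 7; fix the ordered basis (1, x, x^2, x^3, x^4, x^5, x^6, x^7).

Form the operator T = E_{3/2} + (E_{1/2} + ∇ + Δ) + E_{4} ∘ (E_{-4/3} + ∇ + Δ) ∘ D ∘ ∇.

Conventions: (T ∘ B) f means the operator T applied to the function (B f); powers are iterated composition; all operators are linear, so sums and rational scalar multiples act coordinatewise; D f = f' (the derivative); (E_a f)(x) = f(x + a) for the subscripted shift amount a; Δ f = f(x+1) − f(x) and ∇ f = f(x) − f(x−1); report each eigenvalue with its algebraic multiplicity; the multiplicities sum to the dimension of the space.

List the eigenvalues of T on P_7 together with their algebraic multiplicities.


image of 1: 2
image of x: 2x + 4
image of x^2: 2x^2 + 8x + 9/2
image of x^3: 2x^3 + 12x^2 + (27/2)x + 61/2
image of x^4: 2x^4 + 16x^3 + 27x^2 + 122x + 5531/24
image of x^5: 2x^5 + 20x^4 + 45x^3 + 305x^2 + (27655/24)x + 376679/216
image of x^6: 2x^6 + 24x^5 + (135/2)x^4 + 610x^3 + (27655/8)x^2 + (376679/36)x + 10439999/864
image of x^7: 2x^7 + 28x^6 + (189/2)x^5 + (2135/2)x^4 + (193585/24)x^3 + (2636753/72)x^2 + (73079993/864)x + 203301491/2592
the matrix is upper triangular; its diagonal is (2, 2, 2, 2, 2, 2, 2, 2)
for a triangular matrix the eigenvalues are the diagonal entries, with algebraic multiplicity their repetition count

λ = 2 (multiplicity 8)


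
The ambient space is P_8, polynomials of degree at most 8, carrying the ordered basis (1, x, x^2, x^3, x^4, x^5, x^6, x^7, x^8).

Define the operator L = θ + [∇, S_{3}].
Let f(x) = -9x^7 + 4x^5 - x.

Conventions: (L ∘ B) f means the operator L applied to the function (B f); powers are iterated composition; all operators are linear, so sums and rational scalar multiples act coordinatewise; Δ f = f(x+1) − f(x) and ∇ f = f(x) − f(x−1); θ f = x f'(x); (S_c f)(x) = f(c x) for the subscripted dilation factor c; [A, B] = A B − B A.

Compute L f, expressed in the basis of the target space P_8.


g(x) = -63x^7 - 91854x^6 + 367436x^5 - 660150x^4 + 671760x^3 - 402282x^2 + 132791x - 18708

θ f = -63x^7 + 20x^5 - x
S_{3} f = -19683x^7 + 972x^5 - 3x
∇ S_{3} f = -137781x^6 + 413343x^5 - 684045x^4 + 679185x^3 - 403623x^2 + 132921x - 18714
∇ f = -63x^6 + 189x^5 - 295x^4 + 275x^3 - 149x^2 + 43x - 6
S_{3} ∇ f = -45927x^6 + 45927x^5 - 23895x^4 + 7425x^3 - 1341x^2 + 129x - 6
[∇, S_{3}] f = -91854x^6 + 367416x^5 - 660150x^4 + 671760x^3 - 402282x^2 + 132792x - 18708
(θ + [∇, S_{3}]) f = -63x^7 - 91854x^6 + 367436x^5 - 660150x^4 + 671760x^3 - 402282x^2 + 132791x - 18708


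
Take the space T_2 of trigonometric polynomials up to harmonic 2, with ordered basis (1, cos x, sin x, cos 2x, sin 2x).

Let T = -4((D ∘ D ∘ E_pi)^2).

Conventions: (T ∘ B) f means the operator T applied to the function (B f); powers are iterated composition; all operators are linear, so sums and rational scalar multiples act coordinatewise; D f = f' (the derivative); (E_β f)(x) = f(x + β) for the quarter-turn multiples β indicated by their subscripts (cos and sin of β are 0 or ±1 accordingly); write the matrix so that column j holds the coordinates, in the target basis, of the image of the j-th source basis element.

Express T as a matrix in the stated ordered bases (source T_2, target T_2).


image of 1: 0
image of cos x: -4cos x
image of sin x: -4sin x
image of cos 2x: -64cos 2x
image of sin 2x: -64sin 2x
each image's coordinates form column j of the matrix

the matrix is [[0, 0, 0, 0, 0]; [0, -4, 0, 0, 0]; [0, 0, -4, 0, 0]; [0, 0, 0, -64, 0]; [0, 0, 0, 0, -64]] (rows listed top to bottom)


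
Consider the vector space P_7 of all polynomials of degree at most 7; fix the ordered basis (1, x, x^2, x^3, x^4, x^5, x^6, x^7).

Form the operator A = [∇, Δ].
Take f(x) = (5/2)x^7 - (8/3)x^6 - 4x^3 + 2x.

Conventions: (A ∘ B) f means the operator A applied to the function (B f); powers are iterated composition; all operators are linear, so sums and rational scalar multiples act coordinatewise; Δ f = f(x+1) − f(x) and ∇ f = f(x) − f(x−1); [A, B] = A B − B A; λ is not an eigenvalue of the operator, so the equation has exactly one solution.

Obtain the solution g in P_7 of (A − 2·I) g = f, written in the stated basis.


the image equals g(x) = -(5/4)x^7 + (4/3)x^6 + 2x^3 - x

write g with unknown coordinates in the stated basis and equate coefficients in (A − 2·I) g = f
solving from the highest basis element down gives g = -(5/4)x^7 + (4/3)x^6 + 2x^3 - x
check: A g = 0
so A g − 2·g = (5/2)x^7 - (8/3)x^6 - 4x^3 + 2x = f ✓


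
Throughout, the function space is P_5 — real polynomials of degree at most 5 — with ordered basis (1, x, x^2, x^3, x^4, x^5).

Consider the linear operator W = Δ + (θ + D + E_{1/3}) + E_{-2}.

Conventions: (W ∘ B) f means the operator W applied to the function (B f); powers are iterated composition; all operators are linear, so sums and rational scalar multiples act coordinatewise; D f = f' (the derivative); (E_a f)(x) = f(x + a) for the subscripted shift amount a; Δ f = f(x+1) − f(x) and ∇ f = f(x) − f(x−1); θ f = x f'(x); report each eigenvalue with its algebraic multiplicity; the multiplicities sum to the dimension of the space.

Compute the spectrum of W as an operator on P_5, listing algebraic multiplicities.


image of 1: 2
image of x: 3x + 1/3
image of x^2: 4x^2 + (2/3)x + 46/9
image of x^3: 5x^3 + x^2 + (46/3)x - 188/27
image of x^4: 6x^4 + (4/3)x^3 + (92/3)x^2 - (752/27)x + 1378/81
image of x^5: 7x^5 + (5/3)x^4 + (460/9)x^3 - (1880/27)x^2 + (6890/81)x - 7532/243
the matrix is upper triangular; its diagonal is (2, 3, 4, 5, 6, 7)
for a triangular matrix the eigenvalues are the diagonal entries, with algebraic multiplicity their repetition count

λ = 2 (multiplicity 1), λ = 3 (multiplicity 1), λ = 4 (multiplicity 1), λ = 5 (multiplicity 1), λ = 6 (multiplicity 1), λ = 7 (multiplicity 1)


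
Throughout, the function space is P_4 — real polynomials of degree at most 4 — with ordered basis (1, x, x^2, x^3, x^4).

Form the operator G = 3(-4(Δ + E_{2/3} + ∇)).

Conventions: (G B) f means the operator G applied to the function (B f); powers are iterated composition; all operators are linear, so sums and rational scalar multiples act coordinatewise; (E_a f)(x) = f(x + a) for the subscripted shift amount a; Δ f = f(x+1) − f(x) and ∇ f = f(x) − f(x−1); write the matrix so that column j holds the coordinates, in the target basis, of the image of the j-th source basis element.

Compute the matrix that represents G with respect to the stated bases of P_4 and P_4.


image of 1: -12
image of x: -12x - 32
image of x^2: -12x^2 - 64x - 16/3
image of x^3: -12x^3 - 96x^2 - 16x - 248/9
image of x^4: -12x^4 - 128x^3 - 32x^2 - (992/9)x - 64/27
each image's coordinates form column j of the matrix

the matrix is [[-12, -32, -16/3, -248/9, -64/27]; [0, -12, -64, -16, -992/9]; [0, 0, -12, -96, -32]; [0, 0, 0, -12, -128]; [0, 0, 0, 0, -12]] (rows listed top to bottom)


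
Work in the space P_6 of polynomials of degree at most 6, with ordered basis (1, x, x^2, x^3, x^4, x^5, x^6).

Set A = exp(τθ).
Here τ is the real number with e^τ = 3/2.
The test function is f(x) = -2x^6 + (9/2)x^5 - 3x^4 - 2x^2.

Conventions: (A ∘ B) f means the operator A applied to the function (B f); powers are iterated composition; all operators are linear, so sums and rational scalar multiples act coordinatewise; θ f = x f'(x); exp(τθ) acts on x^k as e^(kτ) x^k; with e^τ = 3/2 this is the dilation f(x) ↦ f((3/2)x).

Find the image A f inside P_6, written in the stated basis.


the image equals g(x) = -(729/32)x^6 + (2187/64)x^5 - (243/16)x^4 - (9/2)x^2

exp(τθ) x^k = e^(kτ) x^k; with e^τ = 3/2 this sends x^k to (3/2)^k x^k
x^2 ↦ 9/4 x^2
x^4 ↦ 81/16 x^4
x^5 ↦ 243/32 x^5
x^6 ↦ 729/64 x^6
applying this coordinatewise to f: exp(τθ) f = -(729/32)x^6 + (2187/64)x^5 - (243/16)x^4 - (9/2)x^2


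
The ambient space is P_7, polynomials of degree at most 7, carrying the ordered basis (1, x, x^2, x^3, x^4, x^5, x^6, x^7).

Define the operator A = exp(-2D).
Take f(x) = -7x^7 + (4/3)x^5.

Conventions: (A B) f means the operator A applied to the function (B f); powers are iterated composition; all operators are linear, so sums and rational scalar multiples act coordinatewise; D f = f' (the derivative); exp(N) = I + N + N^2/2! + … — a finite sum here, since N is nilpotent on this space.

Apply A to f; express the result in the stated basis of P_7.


the image equals g(x) = -7x^7 + 98x^6 - (1760/3)x^5 + (5840/3)x^4 - (11600/3)x^3 + (13792/3)x^2 - (9088/3)x + 2560/3

order-1 term: 98x^6 - (40/3)x^4
order-2 term: -588x^5 + (160/3)x^3
order-3 term: 1960x^4 - (320/3)x^2
order-4 term: -3920x^3 + (320/3)x
order-5 term: 4704x^2 - 128/3
order-6 term: -3136x
order-7 term: 896
the series for exp(-2D) f terminates at order 7
exp(-2D) f = -7x^7 + 98x^6 - (1760/3)x^5 + (5840/3)x^4 - (11600/3)x^3 + (13792/3)x^2 - (9088/3)x + 2560/3


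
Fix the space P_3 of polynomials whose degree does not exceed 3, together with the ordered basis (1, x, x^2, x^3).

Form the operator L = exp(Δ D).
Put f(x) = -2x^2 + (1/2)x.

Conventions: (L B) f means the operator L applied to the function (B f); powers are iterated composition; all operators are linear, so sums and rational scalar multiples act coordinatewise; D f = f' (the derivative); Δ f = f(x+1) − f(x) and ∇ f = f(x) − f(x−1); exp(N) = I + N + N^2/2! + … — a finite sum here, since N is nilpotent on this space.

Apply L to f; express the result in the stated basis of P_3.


g(x) = -2x^2 + (1/2)x - 4

order-1 term: -4
the series for exp(Δ D) f terminates at order 1
exp(Δ D) f = -2x^2 + (1/2)x - 4


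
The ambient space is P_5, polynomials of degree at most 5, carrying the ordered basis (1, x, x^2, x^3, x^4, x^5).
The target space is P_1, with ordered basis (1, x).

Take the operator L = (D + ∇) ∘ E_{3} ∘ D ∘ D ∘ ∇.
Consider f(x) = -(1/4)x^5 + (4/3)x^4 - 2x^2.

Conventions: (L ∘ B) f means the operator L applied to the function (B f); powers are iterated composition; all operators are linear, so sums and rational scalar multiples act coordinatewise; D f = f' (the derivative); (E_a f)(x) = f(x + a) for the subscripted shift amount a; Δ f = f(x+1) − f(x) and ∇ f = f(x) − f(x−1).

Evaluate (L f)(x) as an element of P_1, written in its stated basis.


g(x) = -60x - 71

∇ f = -(5/4)x^4 + (47/6)x^3 - (21/2)x^2 + (31/12)x + 5/12
D ∇ f = -5x^3 + (47/2)x^2 - 21x + 31/12
D D ∇ f = -15x^2 + 47x - 21
E_{3} (D ∘ D ∘ ∇) f = -15x^2 - 43x - 15
D (E_{3} ∘ D ∘ D ∘ ∇) f = -30x - 43
∇ (E_{3} ∘ D ∘ D ∘ ∇) f = -30x - 28
(D + ∇) (E_{3} ∘ D ∘ D ∘ ∇) f = -60x - 71


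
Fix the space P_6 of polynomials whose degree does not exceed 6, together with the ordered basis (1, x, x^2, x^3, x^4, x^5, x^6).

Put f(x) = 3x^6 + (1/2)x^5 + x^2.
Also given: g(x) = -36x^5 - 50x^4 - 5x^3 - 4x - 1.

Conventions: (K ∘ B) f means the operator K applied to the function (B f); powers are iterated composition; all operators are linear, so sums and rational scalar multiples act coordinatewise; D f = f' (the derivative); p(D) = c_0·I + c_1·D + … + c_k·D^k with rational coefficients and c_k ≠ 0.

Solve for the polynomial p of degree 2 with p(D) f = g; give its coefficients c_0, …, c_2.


D^0 f = 3x^6 + (1/2)x^5 + x^2
D^1 f = 18x^5 + (5/2)x^4 + 2x
D^2 f = 90x^4 + 10x^3 + 2
matching coefficients of g against c_0 f + c_1 Df + … from the top degree down determines the c_i
solution: c_0 = 0, c_1 = -2, c_2 = -1/2

c_0 = 0, c_1 = -2, c_2 = -1/2


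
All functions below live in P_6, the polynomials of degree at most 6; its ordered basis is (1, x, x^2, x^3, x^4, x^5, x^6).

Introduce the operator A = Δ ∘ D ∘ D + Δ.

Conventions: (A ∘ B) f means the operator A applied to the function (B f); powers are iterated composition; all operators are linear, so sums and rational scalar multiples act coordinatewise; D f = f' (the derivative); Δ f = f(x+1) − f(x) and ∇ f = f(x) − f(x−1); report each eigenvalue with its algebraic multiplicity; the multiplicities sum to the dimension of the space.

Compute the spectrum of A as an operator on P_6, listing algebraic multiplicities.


image of 1: 0
image of x: 1
image of x^2: 2x + 1
image of x^3: 3x^2 + 3x + 7
image of x^4: 4x^3 + 6x^2 + 28x + 13
image of x^5: 5x^4 + 10x^3 + 70x^2 + 65x + 21
image of x^6: 6x^5 + 15x^4 + 140x^3 + 195x^2 + 126x + 31
the matrix is upper triangular; its diagonal is (0, 0, 0, 0, 0, 0, 0)
for a triangular matrix the eigenvalues are the diagonal entries, with algebraic multiplicity their repetition count

λ = 0 (multiplicity 7)


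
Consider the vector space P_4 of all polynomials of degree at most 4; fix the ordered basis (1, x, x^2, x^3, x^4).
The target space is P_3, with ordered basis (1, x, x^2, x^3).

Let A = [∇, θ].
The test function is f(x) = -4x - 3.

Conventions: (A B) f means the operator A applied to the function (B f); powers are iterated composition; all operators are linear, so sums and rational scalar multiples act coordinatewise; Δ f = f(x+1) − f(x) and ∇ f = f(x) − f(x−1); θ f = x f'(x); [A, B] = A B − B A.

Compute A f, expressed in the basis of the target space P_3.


θ f = -4x
∇ θ f = -4
∇ f = -4
θ ∇ f = 0
[∇, θ] f = -4

g(x) = -4


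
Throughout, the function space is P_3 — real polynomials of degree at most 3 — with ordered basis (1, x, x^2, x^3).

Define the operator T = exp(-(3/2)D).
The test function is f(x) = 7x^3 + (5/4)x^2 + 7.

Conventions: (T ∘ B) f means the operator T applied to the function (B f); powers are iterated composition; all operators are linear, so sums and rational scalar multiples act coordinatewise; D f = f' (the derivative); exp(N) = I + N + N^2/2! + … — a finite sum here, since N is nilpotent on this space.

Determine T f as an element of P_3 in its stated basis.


the result is g(x) = 7x^3 - (121/4)x^2 + (87/2)x - 221/16

order-1 term: -(63/2)x^2 - (15/4)x
order-2 term: (189/4)x + 45/16
order-3 term: -189/8
the series for exp(-(3/2)D) f terminates at order 3
exp(-(3/2)D) f = 7x^3 - (121/4)x^2 + (87/2)x - 221/16


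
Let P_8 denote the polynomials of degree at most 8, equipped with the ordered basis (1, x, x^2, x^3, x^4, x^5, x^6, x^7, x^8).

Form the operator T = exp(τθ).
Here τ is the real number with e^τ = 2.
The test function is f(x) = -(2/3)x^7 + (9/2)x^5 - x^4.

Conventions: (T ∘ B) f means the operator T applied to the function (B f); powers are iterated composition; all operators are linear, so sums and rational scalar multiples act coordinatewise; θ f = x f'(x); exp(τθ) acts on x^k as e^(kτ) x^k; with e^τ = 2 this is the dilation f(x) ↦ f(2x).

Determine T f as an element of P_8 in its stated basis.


the result is g(x) = -(256/3)x^7 + 144x^5 - 16x^4

exp(τθ) x^k = e^(kτ) x^k; with e^τ = 2 this sends x^k to 2^k x^k
x^4 ↦ 16 x^4
x^5 ↦ 32 x^5
x^7 ↦ 128 x^7
applying this coordinatewise to f: exp(τθ) f = -(256/3)x^7 + 144x^5 - 16x^4


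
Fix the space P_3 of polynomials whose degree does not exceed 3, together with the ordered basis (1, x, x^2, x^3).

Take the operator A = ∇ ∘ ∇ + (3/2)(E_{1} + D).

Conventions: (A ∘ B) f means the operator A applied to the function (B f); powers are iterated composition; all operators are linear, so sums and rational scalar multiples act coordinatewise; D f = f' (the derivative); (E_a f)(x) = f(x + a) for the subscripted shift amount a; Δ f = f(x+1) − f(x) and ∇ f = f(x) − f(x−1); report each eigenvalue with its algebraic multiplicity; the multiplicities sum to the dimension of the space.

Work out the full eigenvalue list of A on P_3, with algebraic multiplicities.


image of 1: 3/2
image of x: (3/2)x + 3
image of x^2: (3/2)x^2 + 6x + 7/2
image of x^3: (3/2)x^3 + 9x^2 + (21/2)x - 9/2
the matrix is upper triangular; its diagonal is (3/2, 3/2, 3/2, 3/2)
for a triangular matrix the eigenvalues are the diagonal entries, with algebraic multiplicity their repetition count

λ = 3/2 (multiplicity 4)


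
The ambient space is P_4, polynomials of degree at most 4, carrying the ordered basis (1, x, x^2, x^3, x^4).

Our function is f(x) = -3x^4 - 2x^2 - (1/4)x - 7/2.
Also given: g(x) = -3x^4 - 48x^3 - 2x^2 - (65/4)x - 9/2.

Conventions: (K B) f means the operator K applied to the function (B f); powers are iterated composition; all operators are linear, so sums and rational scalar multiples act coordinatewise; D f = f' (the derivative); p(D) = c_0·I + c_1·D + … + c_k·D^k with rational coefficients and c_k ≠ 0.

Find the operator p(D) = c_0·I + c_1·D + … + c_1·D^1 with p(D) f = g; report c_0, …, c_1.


D^0 f = -3x^4 - 2x^2 - (1/4)x - 7/2
D^1 f = -12x^3 - 4x - 1/4
matching coefficients of g against c_0 f + c_1 Df + … from the top degree down determines the c_i
solution: c_0 = 1, c_1 = 4

c_0 = 1, c_1 = 4


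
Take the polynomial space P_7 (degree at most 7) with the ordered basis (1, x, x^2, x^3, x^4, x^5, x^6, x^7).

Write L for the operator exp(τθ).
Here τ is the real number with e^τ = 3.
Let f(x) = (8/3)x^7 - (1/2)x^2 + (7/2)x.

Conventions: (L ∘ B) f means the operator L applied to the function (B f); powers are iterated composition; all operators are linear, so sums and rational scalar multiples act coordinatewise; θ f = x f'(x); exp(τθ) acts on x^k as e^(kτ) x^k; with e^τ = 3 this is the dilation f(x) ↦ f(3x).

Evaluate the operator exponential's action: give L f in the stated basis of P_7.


g(x) = 5832x^7 - (9/2)x^2 + (21/2)x

exp(τθ) x^k = e^(kτ) x^k; with e^τ = 3 this sends x^k to 3^k x^k
x ↦ 3 x
x^2 ↦ 9 x^2
x^7 ↦ 2187 x^7
applying this coordinatewise to f: exp(τθ) f = 5832x^7 - (9/2)x^2 + (21/2)x


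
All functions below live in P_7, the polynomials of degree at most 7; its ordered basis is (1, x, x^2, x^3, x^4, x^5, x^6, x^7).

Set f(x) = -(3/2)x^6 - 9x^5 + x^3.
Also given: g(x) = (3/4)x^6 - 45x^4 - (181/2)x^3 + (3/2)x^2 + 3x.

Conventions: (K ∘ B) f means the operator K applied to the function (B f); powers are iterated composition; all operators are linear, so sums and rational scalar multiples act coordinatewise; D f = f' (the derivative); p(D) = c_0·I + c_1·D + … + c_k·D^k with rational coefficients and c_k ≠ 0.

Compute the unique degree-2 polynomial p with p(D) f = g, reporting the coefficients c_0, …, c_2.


c_0 = -1/2, c_1 = 1/2, c_2 = 1/2

D^0 f = -(3/2)x^6 - 9x^5 + x^3
D^1 f = -9x^5 - 45x^4 + 3x^2
D^2 f = -45x^4 - 180x^3 + 6x
matching coefficients of g against c_0 f + c_1 Df + … from the top degree down determines the c_i
solution: c_0 = -1/2, c_1 = 1/2, c_2 = 1/2


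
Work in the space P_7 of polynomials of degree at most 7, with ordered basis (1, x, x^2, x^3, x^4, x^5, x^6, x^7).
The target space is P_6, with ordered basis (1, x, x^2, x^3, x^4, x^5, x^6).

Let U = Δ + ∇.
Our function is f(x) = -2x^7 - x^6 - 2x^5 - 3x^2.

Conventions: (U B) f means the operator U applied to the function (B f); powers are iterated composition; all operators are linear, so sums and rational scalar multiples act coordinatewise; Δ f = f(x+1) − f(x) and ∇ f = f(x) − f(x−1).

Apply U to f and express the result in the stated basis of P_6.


Δ f = -14x^6 - 48x^5 - 95x^4 - 110x^3 - 77x^2 - 36x - 8
∇ f = -14x^6 + 36x^5 - 65x^4 + 70x^3 - 47x^2 + 12x
(Δ + ∇) f = -28x^6 - 12x^5 - 160x^4 - 40x^3 - 124x^2 - 24x - 8

g(x) = -28x^6 - 12x^5 - 160x^4 - 40x^3 - 124x^2 - 24x - 8


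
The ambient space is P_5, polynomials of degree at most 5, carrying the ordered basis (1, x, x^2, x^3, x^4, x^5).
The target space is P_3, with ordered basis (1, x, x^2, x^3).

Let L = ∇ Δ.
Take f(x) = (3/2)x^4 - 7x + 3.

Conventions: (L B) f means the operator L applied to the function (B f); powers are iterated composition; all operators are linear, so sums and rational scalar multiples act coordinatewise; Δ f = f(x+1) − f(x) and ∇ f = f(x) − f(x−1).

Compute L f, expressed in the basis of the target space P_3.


the image equals g(x) = 18x^2 + 3

Δ f = 6x^3 + 9x^2 + 6x - 11/2
∇ Δ f = 18x^2 + 3


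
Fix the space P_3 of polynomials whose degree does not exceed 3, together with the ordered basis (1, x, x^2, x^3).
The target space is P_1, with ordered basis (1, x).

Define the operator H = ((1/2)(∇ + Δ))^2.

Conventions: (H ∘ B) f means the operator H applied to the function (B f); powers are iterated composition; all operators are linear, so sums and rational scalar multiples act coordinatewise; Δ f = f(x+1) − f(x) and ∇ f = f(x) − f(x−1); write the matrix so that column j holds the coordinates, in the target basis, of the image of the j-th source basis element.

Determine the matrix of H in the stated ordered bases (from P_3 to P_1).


image of 1: 0
image of x: 0
image of x^2: 2
image of x^3: 6x
each image's coordinates form column j of the matrix

the matrix is [[0, 0, 2, 0]; [0, 0, 0, 6]] (rows listed top to bottom)


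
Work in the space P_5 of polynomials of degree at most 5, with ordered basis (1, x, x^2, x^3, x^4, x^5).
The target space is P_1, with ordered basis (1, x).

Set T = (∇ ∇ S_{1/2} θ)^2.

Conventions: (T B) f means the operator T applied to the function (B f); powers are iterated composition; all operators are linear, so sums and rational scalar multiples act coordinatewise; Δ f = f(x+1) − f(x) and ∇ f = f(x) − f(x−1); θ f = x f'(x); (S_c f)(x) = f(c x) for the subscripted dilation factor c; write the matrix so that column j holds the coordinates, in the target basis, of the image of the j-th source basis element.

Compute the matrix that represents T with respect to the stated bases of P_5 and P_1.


the matrix is [[0, 0, 0, 0, 3, -525/32]; [0, 0, 0, 0, 0, 225/32]] (rows listed top to bottom)

image of 1: 0
image of x: 0
image of x^2: 0
image of x^3: 0
image of x^4: 3
image of x^5: (225/32)x - 525/32
each image's coordinates form column j of the matrix


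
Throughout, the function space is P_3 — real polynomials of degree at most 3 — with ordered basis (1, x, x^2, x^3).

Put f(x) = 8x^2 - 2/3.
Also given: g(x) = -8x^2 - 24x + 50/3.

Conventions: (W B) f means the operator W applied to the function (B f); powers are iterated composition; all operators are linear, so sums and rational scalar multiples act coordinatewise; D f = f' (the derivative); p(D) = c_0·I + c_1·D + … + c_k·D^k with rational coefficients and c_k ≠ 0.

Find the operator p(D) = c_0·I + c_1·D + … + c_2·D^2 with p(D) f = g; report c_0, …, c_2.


p(D) = -I − (3/2)·D + D^2, i.e. c_0 = -1, c_1 = -3/2, c_2 = 1

D^0 f = 8x^2 - 2/3
D^1 f = 16x
D^2 f = 16
matching coefficients of g against c_0 f + c_1 Df + … from the top degree down determines the c_i
solution: c_0 = -1, c_1 = -3/2, c_2 = 1


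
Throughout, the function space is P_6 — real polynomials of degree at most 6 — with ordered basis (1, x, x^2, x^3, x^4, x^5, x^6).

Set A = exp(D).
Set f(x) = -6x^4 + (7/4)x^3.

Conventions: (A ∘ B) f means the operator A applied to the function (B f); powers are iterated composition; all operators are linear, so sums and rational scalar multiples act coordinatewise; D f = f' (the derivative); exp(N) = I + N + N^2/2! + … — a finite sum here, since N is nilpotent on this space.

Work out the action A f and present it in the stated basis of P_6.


the result is g(x) = -6x^4 - (89/4)x^3 - (123/4)x^2 - (75/4)x - 17/4

order-1 term: -24x^3 + (21/4)x^2
order-2 term: -36x^2 + (21/4)x
order-3 term: -24x + 7/4
order-4 term: -6
the series for exp(D) f terminates at order 4
exp(D) f = -6x^4 - (89/4)x^3 - (123/4)x^2 - (75/4)x - 17/4


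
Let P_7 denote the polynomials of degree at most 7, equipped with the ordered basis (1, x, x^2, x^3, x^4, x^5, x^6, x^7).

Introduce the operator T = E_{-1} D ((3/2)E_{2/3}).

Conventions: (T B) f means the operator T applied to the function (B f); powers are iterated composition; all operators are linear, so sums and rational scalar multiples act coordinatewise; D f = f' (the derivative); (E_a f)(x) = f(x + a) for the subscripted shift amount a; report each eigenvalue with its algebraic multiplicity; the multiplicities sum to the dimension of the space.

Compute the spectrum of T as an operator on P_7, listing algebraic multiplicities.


image of 1: 0
image of x: 3/2
image of x^2: 3x - 1
image of x^3: (9/2)x^2 - 3x + 1/2
image of x^4: 6x^3 - 6x^2 + 2x - 2/9
image of x^5: (15/2)x^4 - 10x^3 + 5x^2 - (10/9)x + 5/54
image of x^6: 9x^5 - 15x^4 + 10x^3 - (10/3)x^2 + (5/9)x - 1/27
image of x^7: (21/2)x^6 - 21x^5 + (35/2)x^4 - (70/9)x^3 + (35/18)x^2 - (7/27)x + 7/486
the matrix is upper triangular; its diagonal is (0, 0, 0, 0, 0, 0, 0, 0)
for a triangular matrix the eigenvalues are the diagonal entries, with algebraic multiplicity their repetition count

λ = 0 (multiplicity 8)


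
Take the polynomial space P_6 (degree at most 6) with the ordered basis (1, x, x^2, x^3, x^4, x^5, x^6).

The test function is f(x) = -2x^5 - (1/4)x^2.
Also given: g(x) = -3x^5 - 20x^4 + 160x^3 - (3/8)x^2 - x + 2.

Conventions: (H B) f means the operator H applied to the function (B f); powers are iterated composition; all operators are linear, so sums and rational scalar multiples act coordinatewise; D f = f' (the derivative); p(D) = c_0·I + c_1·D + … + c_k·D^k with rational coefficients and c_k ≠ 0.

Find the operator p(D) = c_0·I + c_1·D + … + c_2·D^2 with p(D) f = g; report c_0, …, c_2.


p(D) = (3/2)·I + 2·D − 4·D^2, i.e. c_0 = 3/2, c_1 = 2, c_2 = -4

D^0 f = -2x^5 - (1/4)x^2
D^1 f = -10x^4 - (1/2)x
D^2 f = -40x^3 - 1/2
matching coefficients of g against c_0 f + c_1 Df + … from the top degree down determines the c_i
solution: c_0 = 3/2, c_1 = 2, c_2 = -4


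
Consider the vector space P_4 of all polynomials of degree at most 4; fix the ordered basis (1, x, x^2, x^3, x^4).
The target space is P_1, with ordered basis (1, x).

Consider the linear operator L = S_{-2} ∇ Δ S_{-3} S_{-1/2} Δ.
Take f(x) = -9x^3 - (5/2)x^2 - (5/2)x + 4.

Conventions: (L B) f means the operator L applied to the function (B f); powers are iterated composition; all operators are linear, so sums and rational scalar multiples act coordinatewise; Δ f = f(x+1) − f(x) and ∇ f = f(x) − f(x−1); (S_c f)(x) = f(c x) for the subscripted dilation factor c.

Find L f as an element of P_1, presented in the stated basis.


Δ f = -27x^2 - 32x - 14
S_{-1/2} Δ f = -(27/4)x^2 + 16x - 14
S_{-3} S_{-1/2} Δ f = -(243/4)x^2 - 48x - 14
Δ S_{-3} S_{-1/2} Δ f = -(243/2)x - 435/4
∇ (Δ S_{-3} S_{-1/2}) Δ f = -243/2
S_{-2} ∇ (Δ S_{-3} S_{-1/2}) Δ f = -243/2

the result is g(x) = -243/2


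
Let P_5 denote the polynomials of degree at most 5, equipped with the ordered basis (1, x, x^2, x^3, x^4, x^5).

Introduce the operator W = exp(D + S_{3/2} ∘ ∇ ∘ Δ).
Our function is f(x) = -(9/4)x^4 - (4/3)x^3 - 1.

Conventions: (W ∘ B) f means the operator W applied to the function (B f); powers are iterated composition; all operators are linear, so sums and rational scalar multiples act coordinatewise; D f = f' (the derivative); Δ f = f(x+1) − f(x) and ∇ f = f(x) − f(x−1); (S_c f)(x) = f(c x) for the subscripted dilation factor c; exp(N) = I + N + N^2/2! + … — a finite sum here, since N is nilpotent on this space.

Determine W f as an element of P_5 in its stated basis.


the image equals g(x) = -(9/4)x^4 - (31/3)x^3 - (313/4)x^2 - (505/4)x - 1471/12

order-1 term: -9x^3 - (259/4)x^2 - 12x - 9/2
order-2 term: -(27/2)x^2 - (421/4)x - 283/4
order-3 term: -9x - 529/12
order-4 term: -9/4
the series for exp(D + S_{3/2} ∘ ∇ ∘ Δ) f terminates at order 4
exp(D + S_{3/2} ∘ ∇ ∘ Δ) f = -(9/4)x^4 - (31/3)x^3 - (313/4)x^2 - (505/4)x - 1471/12


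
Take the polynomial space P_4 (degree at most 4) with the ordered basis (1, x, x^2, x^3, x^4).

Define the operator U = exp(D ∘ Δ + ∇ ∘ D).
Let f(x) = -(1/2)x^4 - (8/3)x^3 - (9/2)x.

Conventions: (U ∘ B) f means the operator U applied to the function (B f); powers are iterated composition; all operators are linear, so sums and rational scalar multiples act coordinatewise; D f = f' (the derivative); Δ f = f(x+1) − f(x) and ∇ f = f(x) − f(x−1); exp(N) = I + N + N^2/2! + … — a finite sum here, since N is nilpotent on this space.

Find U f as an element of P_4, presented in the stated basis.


order-1 term: -12x^2 - 32x - 4
order-2 term: -24
the series for exp(D ∘ Δ + ∇ ∘ D) f terminates at order 2
exp(D ∘ Δ + ∇ ∘ D) f = -(1/2)x^4 - (8/3)x^3 - 12x^2 - (73/2)x - 28

g(x) = -(1/2)x^4 - (8/3)x^3 - 12x^2 - (73/2)x - 28


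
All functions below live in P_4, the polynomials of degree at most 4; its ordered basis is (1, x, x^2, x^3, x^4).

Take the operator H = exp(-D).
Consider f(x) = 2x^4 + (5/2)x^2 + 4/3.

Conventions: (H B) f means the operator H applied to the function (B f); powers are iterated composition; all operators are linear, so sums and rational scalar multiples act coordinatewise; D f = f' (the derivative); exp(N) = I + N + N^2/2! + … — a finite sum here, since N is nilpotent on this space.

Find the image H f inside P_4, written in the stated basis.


order-1 term: -8x^3 - 5x
order-2 term: 12x^2 + 5/2
order-3 term: -8x
order-4 term: 2
the series for exp(-D) f terminates at order 4
exp(-D) f = 2x^4 - 8x^3 + (29/2)x^2 - 13x + 35/6

the image equals g(x) = 2x^4 - 8x^3 + (29/2)x^2 - 13x + 35/6


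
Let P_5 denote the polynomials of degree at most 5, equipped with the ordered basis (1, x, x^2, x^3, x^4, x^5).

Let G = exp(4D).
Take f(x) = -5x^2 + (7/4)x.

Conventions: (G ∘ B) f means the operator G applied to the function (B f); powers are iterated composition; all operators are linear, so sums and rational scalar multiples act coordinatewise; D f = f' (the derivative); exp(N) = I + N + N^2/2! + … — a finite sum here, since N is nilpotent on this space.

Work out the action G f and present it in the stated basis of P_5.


order-1 term: -40x + 7
order-2 term: -80
the series for exp(4D) f terminates at order 2
exp(4D) f = -5x^2 - (153/4)x - 73

the result is g(x) = -5x^2 - (153/4)x - 73


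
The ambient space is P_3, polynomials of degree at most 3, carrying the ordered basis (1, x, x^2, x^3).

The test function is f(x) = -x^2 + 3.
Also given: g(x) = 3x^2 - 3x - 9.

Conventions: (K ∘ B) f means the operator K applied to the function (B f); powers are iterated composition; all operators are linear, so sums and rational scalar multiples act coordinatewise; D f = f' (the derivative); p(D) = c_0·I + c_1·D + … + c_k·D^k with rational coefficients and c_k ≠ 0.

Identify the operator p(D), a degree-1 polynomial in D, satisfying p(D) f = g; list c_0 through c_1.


D^0 f = -x^2 + 3
D^1 f = -2x
matching coefficients of g against c_0 f + c_1 Df + … from the top degree down determines the c_i
solution: c_0 = -3, c_1 = 3/2

c_0 = -3, c_1 = 3/2
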